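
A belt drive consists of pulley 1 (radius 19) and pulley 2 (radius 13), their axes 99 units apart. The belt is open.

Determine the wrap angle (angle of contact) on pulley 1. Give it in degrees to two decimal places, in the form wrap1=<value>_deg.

wrap1=186.95_deg

open belt: β = asin((r2−r1)/C) = asin(-6/99) = -3.4746°
wrap1 = π − 2β = 186.9492°
wrap2 = π + 2β = 173.0508°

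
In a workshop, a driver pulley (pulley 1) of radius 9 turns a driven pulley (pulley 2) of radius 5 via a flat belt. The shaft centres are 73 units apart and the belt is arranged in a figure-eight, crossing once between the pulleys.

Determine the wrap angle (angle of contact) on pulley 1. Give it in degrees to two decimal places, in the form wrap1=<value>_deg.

wrap1=202.11_deg

crossed belt: β = asin((r1+r2)/C) = asin(14/73) = 11.0567°
wrap1 = wrap2 = π + 2β = 202.1135°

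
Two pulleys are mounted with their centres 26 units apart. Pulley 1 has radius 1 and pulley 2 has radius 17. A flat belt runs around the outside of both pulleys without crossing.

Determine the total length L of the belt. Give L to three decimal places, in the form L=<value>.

L=118.748

open belt: β = asin((r2−r1)/C) = asin(16/26) = 37.9799°
wrap1 = π − 2β = 104.0403°
wrap2 = π + 2β = 255.9597°
tangent length = C·cosβ = 20.4939
L = r1·wrap1 + r2·wrap2 + 2·C·cosβ = 1·1.8158 + 17·4.4673 + 2·20.4939 = 118.7484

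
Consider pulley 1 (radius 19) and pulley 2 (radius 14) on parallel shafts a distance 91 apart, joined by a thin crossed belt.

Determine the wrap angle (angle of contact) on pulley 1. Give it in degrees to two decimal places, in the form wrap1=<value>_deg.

crossed belt: β = asin((r1+r2)/C) = asin(33/91) = 21.2623°
wrap1 = wrap2 = π + 2β = 222.5245°

wrap1=222.52_deg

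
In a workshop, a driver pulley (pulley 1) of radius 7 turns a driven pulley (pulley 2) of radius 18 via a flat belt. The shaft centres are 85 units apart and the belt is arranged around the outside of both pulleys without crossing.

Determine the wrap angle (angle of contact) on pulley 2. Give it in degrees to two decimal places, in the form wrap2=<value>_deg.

wrap2=194.87_deg

open belt: β = asin((r2−r1)/C) = asin(11/85) = 7.4356°
wrap1 = π − 2β = 165.1288°
wrap2 = π + 2β = 194.8712°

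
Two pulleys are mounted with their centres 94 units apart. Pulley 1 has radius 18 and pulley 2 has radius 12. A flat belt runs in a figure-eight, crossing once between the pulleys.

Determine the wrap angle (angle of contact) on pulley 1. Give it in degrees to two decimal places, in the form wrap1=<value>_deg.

crossed belt: β = asin((r1+r2)/C) = asin(30/94) = 18.6115°
wrap1 = wrap2 = π + 2β = 217.2229°

wrap1=217.22_deg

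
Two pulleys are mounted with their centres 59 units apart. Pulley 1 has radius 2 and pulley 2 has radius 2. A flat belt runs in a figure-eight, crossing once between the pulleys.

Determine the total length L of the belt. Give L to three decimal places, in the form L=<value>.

L=130.838

crossed belt: β = asin((r1+r2)/C) = asin(4/59) = 3.8874°
wrap1 = wrap2 = π + 2β = 187.7749°
tangent length = C·cosβ = 58.8643
L = (r1+r2)·wrap + 2·C·cosβ = 4·3.2773 + 2·58.8643 = 130.8377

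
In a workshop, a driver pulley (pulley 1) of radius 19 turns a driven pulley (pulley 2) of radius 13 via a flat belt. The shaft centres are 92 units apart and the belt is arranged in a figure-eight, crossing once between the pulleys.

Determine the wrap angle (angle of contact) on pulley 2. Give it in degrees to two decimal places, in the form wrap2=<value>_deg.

crossed belt: β = asin((r1+r2)/C) = asin(32/92) = 20.3544°
wrap1 = wrap2 = π + 2β = 220.7088°

wrap2=220.71_deg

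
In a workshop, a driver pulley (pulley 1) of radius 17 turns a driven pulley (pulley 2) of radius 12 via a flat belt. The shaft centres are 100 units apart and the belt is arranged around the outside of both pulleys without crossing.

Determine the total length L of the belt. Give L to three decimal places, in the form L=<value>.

L=291.356

open belt: β = asin((r2−r1)/C) = asin(-5/100) = -2.8660°
wrap1 = π − 2β = 185.7320°
wrap2 = π + 2β = 174.2680°
tangent length = C·cosβ = 99.8749
L = r1·wrap1 + r2·wrap2 + 2·C·cosβ = 17·3.2416 + 12·3.0416 + 2·99.8749 = 291.3562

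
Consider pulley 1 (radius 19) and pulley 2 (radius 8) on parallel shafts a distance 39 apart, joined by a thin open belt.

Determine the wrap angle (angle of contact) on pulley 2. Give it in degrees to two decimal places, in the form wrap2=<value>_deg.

open belt: β = asin((r2−r1)/C) = asin(-11/39) = -16.3827°
wrap1 = π − 2β = 212.7653°
wrap2 = π + 2β = 147.2347°

wrap2=147.23_deg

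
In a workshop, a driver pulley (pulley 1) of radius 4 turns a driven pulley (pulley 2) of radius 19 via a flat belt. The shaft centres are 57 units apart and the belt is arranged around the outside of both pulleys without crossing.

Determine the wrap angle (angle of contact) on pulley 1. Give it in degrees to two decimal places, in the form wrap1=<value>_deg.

open belt: β = asin((r2−r1)/C) = asin(15/57) = 15.2575°
wrap1 = π − 2β = 149.4850°
wrap2 = π + 2β = 210.5150°

wrap1=149.48_deg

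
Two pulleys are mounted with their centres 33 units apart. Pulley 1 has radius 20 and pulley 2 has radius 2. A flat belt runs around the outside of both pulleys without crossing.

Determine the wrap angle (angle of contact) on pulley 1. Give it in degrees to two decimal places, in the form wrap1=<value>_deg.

wrap1=246.11_deg

open belt: β = asin((r2−r1)/C) = asin(-18/33) = -33.0557°
wrap1 = π − 2β = 246.1115°
wrap2 = π + 2β = 113.8885°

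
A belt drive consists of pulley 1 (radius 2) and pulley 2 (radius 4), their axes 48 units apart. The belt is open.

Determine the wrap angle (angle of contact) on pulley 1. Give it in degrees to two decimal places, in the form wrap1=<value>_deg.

open belt: β = asin((r2−r1)/C) = asin(2/48) = 2.3880°
wrap1 = π − 2β = 175.2240°
wrap2 = π + 2β = 184.7760°

wrap1=175.22_deg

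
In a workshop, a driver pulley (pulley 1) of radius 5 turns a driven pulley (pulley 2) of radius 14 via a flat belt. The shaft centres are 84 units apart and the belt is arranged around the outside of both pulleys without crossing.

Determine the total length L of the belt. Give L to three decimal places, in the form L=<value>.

L=228.655

open belt: β = asin((r2−r1)/C) = asin(9/84) = 6.1506°
wrap1 = π − 2β = 167.6987°
wrap2 = π + 2β = 192.3013°
tangent length = C·cosβ = 83.5165
L = r1·wrap1 + r2·wrap2 + 2·C·cosβ = 5·2.9269 + 14·3.3563 + 2·83.5165 = 228.6555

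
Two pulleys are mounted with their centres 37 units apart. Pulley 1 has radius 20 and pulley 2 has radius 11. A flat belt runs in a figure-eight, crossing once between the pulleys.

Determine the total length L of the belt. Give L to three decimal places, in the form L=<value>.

L=199.373

crossed belt: β = asin((r1+r2)/C) = asin(31/37) = 56.9125°
wrap1 = wrap2 = π + 2β = 293.8250°
tangent length = C·cosβ = 20.1990
L = (r1+r2)·wrap + 2·C·cosβ = 31·5.1282 + 2·20.1990 = 199.3726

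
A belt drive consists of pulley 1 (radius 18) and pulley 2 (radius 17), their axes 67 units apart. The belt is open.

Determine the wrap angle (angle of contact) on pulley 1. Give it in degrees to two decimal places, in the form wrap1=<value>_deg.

open belt: β = asin((r2−r1)/C) = asin(-1/67) = -0.8552°
wrap1 = π − 2β = 181.7104°
wrap2 = π + 2β = 178.2896°

wrap1=181.71_deg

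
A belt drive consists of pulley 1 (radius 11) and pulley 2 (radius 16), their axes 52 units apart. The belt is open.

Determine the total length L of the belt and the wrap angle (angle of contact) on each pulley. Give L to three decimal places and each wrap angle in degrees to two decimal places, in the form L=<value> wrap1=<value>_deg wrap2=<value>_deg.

L=189.304 wrap1=168.96_deg wrap2=191.04_deg

open belt: β = asin((r2−r1)/C) = asin(5/52) = 5.5177°
wrap1 = π − 2β = 168.9645°
wrap2 = π + 2β = 191.0355°
tangent length = C·cosβ = 51.7591
L = r1·wrap1 + r2·wrap2 + 2·C·cosβ = 11·2.9490 + 16·3.3342 + 2·51.7591 = 189.3041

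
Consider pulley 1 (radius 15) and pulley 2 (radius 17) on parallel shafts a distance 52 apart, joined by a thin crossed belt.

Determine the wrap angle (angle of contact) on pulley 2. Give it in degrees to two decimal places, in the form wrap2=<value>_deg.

wrap2=255.96_deg

crossed belt: β = asin((r1+r2)/C) = asin(32/52) = 37.9799°
wrap1 = wrap2 = π + 2β = 255.9597°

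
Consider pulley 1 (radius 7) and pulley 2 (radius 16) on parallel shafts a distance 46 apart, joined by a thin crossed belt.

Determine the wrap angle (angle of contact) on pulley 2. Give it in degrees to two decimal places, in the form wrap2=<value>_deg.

wrap2=240.00_deg

crossed belt: β = asin((r1+r2)/C) = asin(23/46) = 30.0000°
wrap1 = wrap2 = π + 2β = 240.0000°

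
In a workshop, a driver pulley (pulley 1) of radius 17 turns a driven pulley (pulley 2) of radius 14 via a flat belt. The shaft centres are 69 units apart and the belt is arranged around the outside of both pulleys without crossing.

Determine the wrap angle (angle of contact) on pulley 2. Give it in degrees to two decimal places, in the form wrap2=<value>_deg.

wrap2=175.02_deg

open belt: β = asin((r2−r1)/C) = asin(-3/69) = -2.4919°
wrap1 = π − 2β = 184.9838°
wrap2 = π + 2β = 175.0162°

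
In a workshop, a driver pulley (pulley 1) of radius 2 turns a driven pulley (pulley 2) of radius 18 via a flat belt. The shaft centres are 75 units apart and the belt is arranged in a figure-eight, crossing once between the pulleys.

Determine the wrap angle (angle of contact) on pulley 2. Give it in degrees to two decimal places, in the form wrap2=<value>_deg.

crossed belt: β = asin((r1+r2)/C) = asin(20/75) = 15.4660°
wrap1 = wrap2 = π + 2β = 210.9320°

wrap2=210.93_deg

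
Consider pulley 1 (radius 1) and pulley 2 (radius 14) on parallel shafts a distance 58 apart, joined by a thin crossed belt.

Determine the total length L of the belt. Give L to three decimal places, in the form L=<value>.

L=167.025

crossed belt: β = asin((r1+r2)/C) = asin(15/58) = 14.9882°
wrap1 = wrap2 = π + 2β = 209.9765°
tangent length = C·cosβ = 56.0268
L = (r1+r2)·wrap + 2·C·cosβ = 15·3.6648 + 2·56.0268 = 167.0253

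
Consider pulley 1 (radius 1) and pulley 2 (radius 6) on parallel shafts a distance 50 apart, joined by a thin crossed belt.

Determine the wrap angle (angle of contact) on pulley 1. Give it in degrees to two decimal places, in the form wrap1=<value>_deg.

crossed belt: β = asin((r1+r2)/C) = asin(7/50) = 8.0478°
wrap1 = wrap2 = π + 2β = 196.0957°

wrap1=196.10_deg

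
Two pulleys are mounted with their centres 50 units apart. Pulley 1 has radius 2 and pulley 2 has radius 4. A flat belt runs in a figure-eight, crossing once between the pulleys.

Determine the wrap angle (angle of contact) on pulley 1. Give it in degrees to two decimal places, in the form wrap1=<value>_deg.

wrap1=193.78_deg

crossed belt: β = asin((r1+r2)/C) = asin(6/50) = 6.8921°
wrap1 = wrap2 = π + 2β = 193.7842°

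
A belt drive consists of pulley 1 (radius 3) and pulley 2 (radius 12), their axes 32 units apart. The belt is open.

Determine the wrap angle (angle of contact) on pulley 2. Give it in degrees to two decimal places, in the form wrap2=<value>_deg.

open belt: β = asin((r2−r1)/C) = asin(9/32) = 16.3348°
wrap1 = π − 2β = 147.3304°
wrap2 = π + 2β = 212.6696°

wrap2=212.67_deg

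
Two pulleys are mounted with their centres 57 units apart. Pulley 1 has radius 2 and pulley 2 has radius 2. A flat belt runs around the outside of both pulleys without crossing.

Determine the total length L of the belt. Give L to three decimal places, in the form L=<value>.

open belt: β = asin((r2−r1)/C) = asin(0/57) = 0.0000°
wrap1 = π − 2β = 180.0000°
wrap2 = π + 2β = 180.0000°
tangent length = C·cosβ = 57.0000
L = r1·wrap1 + r2·wrap2 + 2·C·cosβ = 2·3.1416 + 2·3.1416 + 2·57.0000 = 126.5664

L=126.566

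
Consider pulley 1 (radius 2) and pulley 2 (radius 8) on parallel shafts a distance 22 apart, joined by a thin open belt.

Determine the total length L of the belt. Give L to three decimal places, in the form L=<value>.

L=77.063

open belt: β = asin((r2−r1)/C) = asin(6/22) = 15.8266°
wrap1 = π − 2β = 148.3468°
wrap2 = π + 2β = 211.6532°
tangent length = C·cosβ = 21.1660
L = r1·wrap1 + r2·wrap2 + 2·C·cosβ = 2·2.5891 + 8·3.6940 + 2·21.1660 = 77.0627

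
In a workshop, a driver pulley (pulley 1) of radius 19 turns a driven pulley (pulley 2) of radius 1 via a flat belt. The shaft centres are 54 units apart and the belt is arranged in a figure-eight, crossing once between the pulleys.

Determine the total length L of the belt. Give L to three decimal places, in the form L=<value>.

crossed belt: β = asin((r1+r2)/C) = asin(20/54) = 21.7385°
wrap1 = wrap2 = π + 2β = 223.4769°
tangent length = C·cosβ = 50.1597
L = (r1+r2)·wrap + 2·C·cosβ = 20·3.9004 + 2·50.1597 = 178.3277

L=178.328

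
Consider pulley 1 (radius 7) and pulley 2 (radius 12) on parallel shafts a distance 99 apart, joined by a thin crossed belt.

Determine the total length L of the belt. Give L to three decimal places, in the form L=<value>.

L=261.348

crossed belt: β = asin((r1+r2)/C) = asin(19/99) = 11.0648°
wrap1 = wrap2 = π + 2β = 202.1296°
tangent length = C·cosβ = 97.1597
L = (r1+r2)·wrap + 2·C·cosβ = 19·3.5278 + 2·97.1597 = 261.3480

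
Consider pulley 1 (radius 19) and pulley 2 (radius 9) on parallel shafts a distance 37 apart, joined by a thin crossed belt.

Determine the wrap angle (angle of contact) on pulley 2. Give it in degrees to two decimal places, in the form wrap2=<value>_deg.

wrap2=278.36_deg

crossed belt: β = asin((r1+r2)/C) = asin(28/37) = 49.1791°
wrap1 = wrap2 = π + 2β = 278.3582°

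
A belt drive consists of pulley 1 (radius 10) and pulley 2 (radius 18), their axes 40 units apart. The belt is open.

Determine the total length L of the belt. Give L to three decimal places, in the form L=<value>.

open belt: β = asin((r2−r1)/C) = asin(8/40) = 11.5370°
wrap1 = π − 2β = 156.9261°
wrap2 = π + 2β = 203.0739°
tangent length = C·cosβ = 39.1918
L = r1·wrap1 + r2·wrap2 + 2·C·cosβ = 10·2.7389 + 18·3.5443 + 2·39.1918 = 169.5700

L=169.570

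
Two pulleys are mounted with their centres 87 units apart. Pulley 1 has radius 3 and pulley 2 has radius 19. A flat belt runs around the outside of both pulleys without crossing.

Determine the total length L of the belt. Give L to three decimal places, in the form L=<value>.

L=246.066

open belt: β = asin((r2−r1)/C) = asin(16/87) = 10.5975°
wrap1 = π − 2β = 158.8050°
wrap2 = π + 2β = 201.1950°
tangent length = C·cosβ = 85.5161
L = r1·wrap1 + r2·wrap2 + 2·C·cosβ = 3·2.7717 + 19·3.5115 + 2·85.5161 = 246.0659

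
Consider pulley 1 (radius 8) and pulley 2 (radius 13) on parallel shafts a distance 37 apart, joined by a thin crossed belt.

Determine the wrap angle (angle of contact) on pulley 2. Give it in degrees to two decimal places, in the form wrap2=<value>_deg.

wrap2=249.16_deg

crossed belt: β = asin((r1+r2)/C) = asin(21/37) = 34.5808°
wrap1 = wrap2 = π + 2β = 249.1616°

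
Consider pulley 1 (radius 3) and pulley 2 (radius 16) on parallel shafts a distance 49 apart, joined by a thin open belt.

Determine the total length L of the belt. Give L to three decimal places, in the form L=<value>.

L=161.160

open belt: β = asin((r2−r1)/C) = asin(13/49) = 15.3851°
wrap1 = π − 2β = 149.2297°
wrap2 = π + 2β = 210.7703°
tangent length = C·cosβ = 47.2440
L = r1·wrap1 + r2·wrap2 + 2·C·cosβ = 3·2.6045 + 16·3.6786 + 2·47.2440 = 161.1599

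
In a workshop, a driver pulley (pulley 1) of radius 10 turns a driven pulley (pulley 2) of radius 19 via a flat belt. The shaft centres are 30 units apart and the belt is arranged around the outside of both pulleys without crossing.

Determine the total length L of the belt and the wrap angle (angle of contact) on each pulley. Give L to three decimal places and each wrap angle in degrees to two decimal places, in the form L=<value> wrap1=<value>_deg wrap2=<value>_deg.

L=153.827 wrap1=145.08_deg wrap2=214.92_deg

open belt: β = asin((r2−r1)/C) = asin(9/30) = 17.4576°
wrap1 = π − 2β = 145.0848°
wrap2 = π + 2β = 214.9152°
tangent length = C·cosβ = 28.6182
L = r1·wrap1 + r2·wrap2 + 2·C·cosβ = 10·2.5322 + 19·3.7510 + 2·28.6182 = 153.8270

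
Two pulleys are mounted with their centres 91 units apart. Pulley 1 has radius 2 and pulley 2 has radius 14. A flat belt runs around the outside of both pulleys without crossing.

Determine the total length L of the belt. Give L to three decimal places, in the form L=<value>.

open belt: β = asin((r2−r1)/C) = asin(12/91) = 7.5776°
wrap1 = π − 2β = 164.8449°
wrap2 = π + 2β = 195.1551°
tangent length = C·cosβ = 90.2053
L = r1·wrap1 + r2·wrap2 + 2·C·cosβ = 2·2.8771 + 14·3.4061 + 2·90.2053 = 233.8502

L=233.850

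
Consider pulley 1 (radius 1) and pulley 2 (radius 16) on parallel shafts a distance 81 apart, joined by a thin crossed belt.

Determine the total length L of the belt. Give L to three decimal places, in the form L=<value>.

L=218.988

crossed belt: β = asin((r1+r2)/C) = asin(17/81) = 12.1151°
wrap1 = wrap2 = π + 2β = 204.2302°
tangent length = C·cosβ = 79.1960
L = (r1+r2)·wrap + 2·C·cosβ = 17·3.5645 + 2·79.1960 = 218.9882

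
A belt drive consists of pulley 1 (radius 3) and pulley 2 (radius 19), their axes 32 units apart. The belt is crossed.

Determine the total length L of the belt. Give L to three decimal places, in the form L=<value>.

L=148.945

crossed belt: β = asin((r1+r2)/C) = asin(22/32) = 43.4325°
wrap1 = wrap2 = π + 2β = 266.8651°
tangent length = C·cosβ = 23.2379
L = (r1+r2)·wrap + 2·C·cosβ = 22·4.6577 + 2·23.2379 = 148.9446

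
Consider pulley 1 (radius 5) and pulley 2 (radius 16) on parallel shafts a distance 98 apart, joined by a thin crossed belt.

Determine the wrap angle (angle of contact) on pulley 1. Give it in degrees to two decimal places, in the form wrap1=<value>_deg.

wrap1=204.75_deg

crossed belt: β = asin((r1+r2)/C) = asin(21/98) = 12.3736°
wrap1 = wrap2 = π + 2β = 204.7473°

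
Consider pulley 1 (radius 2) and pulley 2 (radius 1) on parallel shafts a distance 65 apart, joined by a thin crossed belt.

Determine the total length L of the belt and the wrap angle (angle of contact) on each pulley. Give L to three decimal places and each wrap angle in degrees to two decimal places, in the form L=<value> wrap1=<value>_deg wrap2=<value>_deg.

L=139.563 wrap1=185.29_deg wrap2=185.29_deg

crossed belt: β = asin((r1+r2)/C) = asin(3/65) = 2.6454°
wrap1 = wrap2 = π + 2β = 185.2907°
tangent length = C·cosβ = 64.9307
L = (r1+r2)·wrap + 2·C·cosβ = 3·3.2339 + 2·64.9307 = 139.5633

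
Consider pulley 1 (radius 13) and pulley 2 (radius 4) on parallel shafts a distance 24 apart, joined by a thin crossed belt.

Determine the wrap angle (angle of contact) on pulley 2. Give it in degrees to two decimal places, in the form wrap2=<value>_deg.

wrap2=270.20_deg

crossed belt: β = asin((r1+r2)/C) = asin(17/24) = 45.0995°
wrap1 = wrap2 = π + 2β = 270.1989°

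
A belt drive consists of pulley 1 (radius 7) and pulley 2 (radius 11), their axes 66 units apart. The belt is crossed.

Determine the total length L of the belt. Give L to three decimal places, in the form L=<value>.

L=193.489

crossed belt: β = asin((r1+r2)/C) = asin(18/66) = 15.8266°
wrap1 = wrap2 = π + 2β = 211.6532°
tangent length = C·cosβ = 63.4980
L = (r1+r2)·wrap + 2·C·cosβ = 18·3.6940 + 2·63.4980 = 193.4889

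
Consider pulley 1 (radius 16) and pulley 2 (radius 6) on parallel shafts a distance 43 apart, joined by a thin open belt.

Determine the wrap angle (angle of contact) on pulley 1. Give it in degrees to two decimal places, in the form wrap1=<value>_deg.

open belt: β = asin((r2−r1)/C) = asin(-10/43) = -13.4477°
wrap1 = π − 2β = 206.8955°
wrap2 = π + 2β = 153.1045°

wrap1=206.90_deg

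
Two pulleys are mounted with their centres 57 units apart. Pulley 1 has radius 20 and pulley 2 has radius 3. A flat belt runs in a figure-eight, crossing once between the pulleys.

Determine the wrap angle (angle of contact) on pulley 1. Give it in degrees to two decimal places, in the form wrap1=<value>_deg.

crossed belt: β = asin((r1+r2)/C) = asin(23/57) = 23.7977°
wrap1 = wrap2 = π + 2β = 227.5954°

wrap1=227.60_deg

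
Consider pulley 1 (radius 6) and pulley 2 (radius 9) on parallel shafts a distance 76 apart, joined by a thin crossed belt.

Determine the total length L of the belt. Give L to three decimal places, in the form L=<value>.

crossed belt: β = asin((r1+r2)/C) = asin(15/76) = 11.3831°
wrap1 = wrap2 = π + 2β = 202.7662°
tangent length = C·cosβ = 74.5050
L = (r1+r2)·wrap + 2·C·cosβ = 15·3.5389 + 2·74.5050 = 202.0941

L=202.094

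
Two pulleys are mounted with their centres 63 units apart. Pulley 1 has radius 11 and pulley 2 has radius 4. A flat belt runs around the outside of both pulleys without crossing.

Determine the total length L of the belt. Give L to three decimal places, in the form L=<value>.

L=173.902

open belt: β = asin((r2−r1)/C) = asin(-7/63) = -6.3794°
wrap1 = π − 2β = 192.7587°
wrap2 = π + 2β = 167.2413°
tangent length = C·cosβ = 62.6099
L = r1·wrap1 + r2·wrap2 + 2·C·cosβ = 11·3.3643 + 4·2.9189 + 2·62.6099 = 173.9025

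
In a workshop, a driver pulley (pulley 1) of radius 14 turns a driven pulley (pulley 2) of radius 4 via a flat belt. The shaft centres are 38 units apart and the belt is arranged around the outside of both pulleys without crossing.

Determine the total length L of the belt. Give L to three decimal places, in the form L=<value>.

open belt: β = asin((r2−r1)/C) = asin(-10/38) = -15.2575°
wrap1 = π − 2β = 210.5150°
wrap2 = π + 2β = 149.4850°
tangent length = C·cosβ = 36.6606
L = r1·wrap1 + r2·wrap2 + 2·C·cosβ = 14·3.6742 + 4·2.6090 + 2·36.6606 = 135.1958

L=135.196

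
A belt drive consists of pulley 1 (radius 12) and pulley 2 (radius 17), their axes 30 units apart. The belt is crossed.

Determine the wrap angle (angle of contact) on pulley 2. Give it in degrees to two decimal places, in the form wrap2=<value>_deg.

wrap2=330.33_deg

crossed belt: β = asin((r1+r2)/C) = asin(29/30) = 75.1649°
wrap1 = wrap2 = π + 2β = 330.3298°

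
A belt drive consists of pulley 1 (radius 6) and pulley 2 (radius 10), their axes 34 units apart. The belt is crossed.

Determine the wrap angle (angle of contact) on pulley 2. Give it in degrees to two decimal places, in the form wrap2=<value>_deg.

wrap2=236.14_deg

crossed belt: β = asin((r1+r2)/C) = asin(16/34) = 28.0725°
wrap1 = wrap2 = π + 2β = 236.1450°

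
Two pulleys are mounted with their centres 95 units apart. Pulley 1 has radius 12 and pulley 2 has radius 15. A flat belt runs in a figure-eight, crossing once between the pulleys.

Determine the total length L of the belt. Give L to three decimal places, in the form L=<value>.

crossed belt: β = asin((r1+r2)/C) = asin(27/95) = 16.5117°
wrap1 = wrap2 = π + 2β = 213.0233°
tangent length = C·cosβ = 91.0824
L = (r1+r2)·wrap + 2·C·cosβ = 27·3.7180 + 2·91.0824 = 282.5496

L=282.550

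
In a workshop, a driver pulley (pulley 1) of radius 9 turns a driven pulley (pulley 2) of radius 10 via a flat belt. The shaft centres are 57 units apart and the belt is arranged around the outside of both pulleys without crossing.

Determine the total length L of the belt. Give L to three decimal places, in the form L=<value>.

open belt: β = asin((r2−r1)/C) = asin(1/57) = 1.0052°
wrap1 = π − 2β = 177.9895°
wrap2 = π + 2β = 182.0105°
tangent length = C·cosβ = 56.9912
L = r1·wrap1 + r2·wrap2 + 2·C·cosβ = 9·3.1065 + 10·3.1767 + 2·56.9912 = 173.7078

L=173.708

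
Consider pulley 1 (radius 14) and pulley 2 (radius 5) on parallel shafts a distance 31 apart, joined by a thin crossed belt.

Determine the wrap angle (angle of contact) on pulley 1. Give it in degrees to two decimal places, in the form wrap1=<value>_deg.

wrap1=255.60_deg

crossed belt: β = asin((r1+r2)/C) = asin(19/31) = 37.7997°
wrap1 = wrap2 = π + 2β = 255.5994°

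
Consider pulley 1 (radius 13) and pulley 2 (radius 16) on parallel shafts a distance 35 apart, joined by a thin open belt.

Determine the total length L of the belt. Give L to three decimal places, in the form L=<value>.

open belt: β = asin((r2−r1)/C) = asin(3/35) = 4.9171°
wrap1 = π − 2β = 170.1658°
wrap2 = π + 2β = 189.8342°
tangent length = C·cosβ = 34.8712
L = r1·wrap1 + r2·wrap2 + 2·C·cosβ = 13·2.9700 + 16·3.3132 + 2·34.8712 = 161.3635

L=161.363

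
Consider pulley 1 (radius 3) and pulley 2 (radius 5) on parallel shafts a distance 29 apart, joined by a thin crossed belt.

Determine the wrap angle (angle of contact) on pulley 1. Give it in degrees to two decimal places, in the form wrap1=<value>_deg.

wrap1=212.03_deg

crossed belt: β = asin((r1+r2)/C) = asin(8/29) = 16.0134°
wrap1 = wrap2 = π + 2β = 212.0268°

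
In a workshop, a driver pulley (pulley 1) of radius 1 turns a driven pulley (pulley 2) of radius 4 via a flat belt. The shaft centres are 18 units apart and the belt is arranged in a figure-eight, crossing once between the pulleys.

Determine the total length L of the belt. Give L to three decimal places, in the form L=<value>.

L=53.106

crossed belt: β = asin((r1+r2)/C) = asin(5/18) = 16.1276°
wrap1 = wrap2 = π + 2β = 212.2552°
tangent length = C·cosβ = 17.2916
L = (r1+r2)·wrap + 2·C·cosβ = 5·3.7046 + 2·17.2916 = 53.1060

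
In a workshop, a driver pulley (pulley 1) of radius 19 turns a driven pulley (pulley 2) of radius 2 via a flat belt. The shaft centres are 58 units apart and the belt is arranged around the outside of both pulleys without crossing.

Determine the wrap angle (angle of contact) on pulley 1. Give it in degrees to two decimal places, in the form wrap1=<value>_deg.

open belt: β = asin((r2−r1)/C) = asin(-17/58) = -17.0438°
wrap1 = π − 2β = 214.0877°
wrap2 = π + 2β = 145.9123°

wrap1=214.09_deg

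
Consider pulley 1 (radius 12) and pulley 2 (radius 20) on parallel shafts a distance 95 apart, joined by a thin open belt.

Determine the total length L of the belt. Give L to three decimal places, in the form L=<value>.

L=291.205

open belt: β = asin((r2−r1)/C) = asin(8/95) = 4.8306°
wrap1 = π − 2β = 170.3387°
wrap2 = π + 2β = 189.6613°
tangent length = C·cosβ = 94.6626
L = r1·wrap1 + r2·wrap2 + 2·C·cosβ = 12·2.9730 + 20·3.3102 + 2·94.6626 = 291.2050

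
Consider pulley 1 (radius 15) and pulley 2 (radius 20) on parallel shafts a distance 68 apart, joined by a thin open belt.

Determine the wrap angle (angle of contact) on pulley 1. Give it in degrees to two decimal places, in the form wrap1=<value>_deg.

open belt: β = asin((r2−r1)/C) = asin(5/68) = 4.2167°
wrap1 = π − 2β = 171.5665°
wrap2 = π + 2β = 188.4335°

wrap1=171.57_deg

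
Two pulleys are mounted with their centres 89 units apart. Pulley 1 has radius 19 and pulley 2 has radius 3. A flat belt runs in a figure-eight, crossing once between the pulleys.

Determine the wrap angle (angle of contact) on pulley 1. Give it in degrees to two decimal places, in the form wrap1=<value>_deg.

crossed belt: β = asin((r1+r2)/C) = asin(22/89) = 14.3114°
wrap1 = wrap2 = π + 2β = 208.6227°

wrap1=208.62_deg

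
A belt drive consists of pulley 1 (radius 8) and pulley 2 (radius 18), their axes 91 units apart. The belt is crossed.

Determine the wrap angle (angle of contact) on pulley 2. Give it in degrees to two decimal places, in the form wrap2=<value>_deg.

wrap2=213.20_deg

crossed belt: β = asin((r1+r2)/C) = asin(26/91) = 16.6015°
wrap1 = wrap2 = π + 2β = 213.2031°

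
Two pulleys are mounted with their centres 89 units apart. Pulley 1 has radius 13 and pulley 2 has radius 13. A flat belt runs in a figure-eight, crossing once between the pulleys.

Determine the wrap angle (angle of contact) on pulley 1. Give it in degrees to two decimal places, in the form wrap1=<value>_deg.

crossed belt: β = asin((r1+r2)/C) = asin(26/89) = 16.9858°
wrap1 = wrap2 = π + 2β = 213.9716°

wrap1=213.97_deg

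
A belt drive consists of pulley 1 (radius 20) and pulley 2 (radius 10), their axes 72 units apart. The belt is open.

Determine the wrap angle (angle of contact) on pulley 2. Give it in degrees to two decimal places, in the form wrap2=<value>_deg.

open belt: β = asin((r2−r1)/C) = asin(-10/72) = -7.9836°
wrap1 = π − 2β = 195.9671°
wrap2 = π + 2β = 164.0329°

wrap2=164.03_deg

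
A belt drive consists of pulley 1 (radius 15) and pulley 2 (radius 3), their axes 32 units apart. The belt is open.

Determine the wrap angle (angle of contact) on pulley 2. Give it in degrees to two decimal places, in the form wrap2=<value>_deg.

open belt: β = asin((r2−r1)/C) = asin(-12/32) = -22.0243°
wrap1 = π − 2β = 224.0486°
wrap2 = π + 2β = 135.9514°

wrap2=135.95_deg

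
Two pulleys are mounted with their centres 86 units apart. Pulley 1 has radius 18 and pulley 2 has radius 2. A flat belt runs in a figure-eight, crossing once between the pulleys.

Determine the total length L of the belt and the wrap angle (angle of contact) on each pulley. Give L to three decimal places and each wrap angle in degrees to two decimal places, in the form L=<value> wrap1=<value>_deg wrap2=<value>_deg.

crossed belt: β = asin((r1+r2)/C) = asin(20/86) = 13.4477°
wrap1 = wrap2 = π + 2β = 206.8955°
tangent length = C·cosβ = 83.6421
L = (r1+r2)·wrap + 2·C·cosβ = 20·3.6110 + 2·83.6421 = 239.5043

L=239.504 wrap1=206.90_deg wrap2=206.90_deg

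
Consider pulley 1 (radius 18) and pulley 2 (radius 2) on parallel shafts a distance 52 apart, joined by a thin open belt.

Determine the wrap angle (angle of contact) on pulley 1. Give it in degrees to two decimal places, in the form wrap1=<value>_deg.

wrap1=215.84_deg

open belt: β = asin((r2−r1)/C) = asin(-16/52) = -17.9202°
wrap1 = π − 2β = 215.8404°
wrap2 = π + 2β = 144.1596°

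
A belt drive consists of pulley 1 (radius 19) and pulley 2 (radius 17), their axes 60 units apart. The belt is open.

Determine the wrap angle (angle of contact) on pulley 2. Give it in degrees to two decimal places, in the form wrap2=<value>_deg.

open belt: β = asin((r2−r1)/C) = asin(-2/60) = -1.9102°
wrap1 = π − 2β = 183.8204°
wrap2 = π + 2β = 176.1796°

wrap2=176.18_deg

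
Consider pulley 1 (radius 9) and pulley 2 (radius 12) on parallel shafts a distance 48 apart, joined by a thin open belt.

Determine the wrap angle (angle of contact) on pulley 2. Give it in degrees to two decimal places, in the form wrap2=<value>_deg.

wrap2=187.17_deg

open belt: β = asin((r2−r1)/C) = asin(3/48) = 3.5833°
wrap1 = π − 2β = 172.8334°
wrap2 = π + 2β = 187.1666°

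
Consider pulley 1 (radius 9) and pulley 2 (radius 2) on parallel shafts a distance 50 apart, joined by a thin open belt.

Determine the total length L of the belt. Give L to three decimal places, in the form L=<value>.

L=135.539

open belt: β = asin((r2−r1)/C) = asin(-7/50) = -8.0478°
wrap1 = π − 2β = 196.0957°
wrap2 = π + 2β = 163.9043°
tangent length = C·cosβ = 49.5076
L = r1·wrap1 + r2·wrap2 + 2·C·cosβ = 9·3.4225 + 2·2.8607 + 2·49.5076 = 135.5391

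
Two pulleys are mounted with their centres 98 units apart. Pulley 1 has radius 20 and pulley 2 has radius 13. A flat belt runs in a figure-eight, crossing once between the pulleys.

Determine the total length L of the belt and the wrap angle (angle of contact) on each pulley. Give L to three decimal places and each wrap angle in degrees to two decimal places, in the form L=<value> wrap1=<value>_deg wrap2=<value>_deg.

L=310.894 wrap1=219.36_deg wrap2=219.36_deg

crossed belt: β = asin((r1+r2)/C) = asin(33/98) = 19.6781°
wrap1 = wrap2 = π + 2β = 219.3561°
tangent length = C·cosβ = 92.2768
L = (r1+r2)·wrap + 2·C·cosβ = 33·3.8285 + 2·92.2768 = 310.8936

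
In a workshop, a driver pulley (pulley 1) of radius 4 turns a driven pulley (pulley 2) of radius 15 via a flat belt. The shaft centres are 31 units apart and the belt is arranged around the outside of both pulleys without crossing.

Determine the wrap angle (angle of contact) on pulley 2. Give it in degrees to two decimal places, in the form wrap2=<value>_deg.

open belt: β = asin((r2−r1)/C) = asin(11/31) = 20.7836°
wrap1 = π − 2β = 138.4329°
wrap2 = π + 2β = 221.5671°

wrap2=221.57_deg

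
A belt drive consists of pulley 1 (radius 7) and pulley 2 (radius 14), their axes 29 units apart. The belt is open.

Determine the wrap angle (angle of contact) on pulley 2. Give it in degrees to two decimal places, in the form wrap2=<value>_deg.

open belt: β = asin((r2−r1)/C) = asin(7/29) = 13.9680°
wrap1 = π − 2β = 152.0641°
wrap2 = π + 2β = 207.9359°

wrap2=207.94_deg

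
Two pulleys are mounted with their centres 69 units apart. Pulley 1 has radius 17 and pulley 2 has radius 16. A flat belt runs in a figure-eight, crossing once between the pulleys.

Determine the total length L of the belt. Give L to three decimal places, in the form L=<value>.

L=257.779

crossed belt: β = asin((r1+r2)/C) = asin(33/69) = 28.5719°
wrap1 = wrap2 = π + 2β = 237.1438°
tangent length = C·cosβ = 60.5970
L = (r1+r2)·wrap + 2·C·cosβ = 33·4.1389 + 2·60.5970 = 257.7791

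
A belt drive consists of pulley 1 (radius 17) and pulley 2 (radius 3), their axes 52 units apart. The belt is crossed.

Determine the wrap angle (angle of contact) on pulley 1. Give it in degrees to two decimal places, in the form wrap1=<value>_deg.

wrap1=225.24_deg

crossed belt: β = asin((r1+r2)/C) = asin(20/52) = 22.6199°
wrap1 = wrap2 = π + 2β = 225.2397°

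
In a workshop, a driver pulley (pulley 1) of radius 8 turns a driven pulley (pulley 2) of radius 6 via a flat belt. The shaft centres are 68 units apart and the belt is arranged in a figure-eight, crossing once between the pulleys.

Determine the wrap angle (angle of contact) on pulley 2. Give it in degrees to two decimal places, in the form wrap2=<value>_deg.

crossed belt: β = asin((r1+r2)/C) = asin(14/68) = 11.8812°
wrap1 = wrap2 = π + 2β = 203.7623°

wrap2=203.76_deg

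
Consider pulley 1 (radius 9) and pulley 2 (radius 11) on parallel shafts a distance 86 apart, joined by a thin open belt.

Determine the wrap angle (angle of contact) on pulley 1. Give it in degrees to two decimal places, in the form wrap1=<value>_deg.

wrap1=177.33_deg

open belt: β = asin((r2−r1)/C) = asin(2/86) = 1.3326°
wrap1 = π − 2β = 177.3348°
wrap2 = π + 2β = 182.6652°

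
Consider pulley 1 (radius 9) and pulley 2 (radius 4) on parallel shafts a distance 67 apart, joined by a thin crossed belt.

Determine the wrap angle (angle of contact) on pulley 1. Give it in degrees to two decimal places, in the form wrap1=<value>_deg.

crossed belt: β = asin((r1+r2)/C) = asin(13/67) = 11.1881°
wrap1 = wrap2 = π + 2β = 202.3761°

wrap1=202.38_deg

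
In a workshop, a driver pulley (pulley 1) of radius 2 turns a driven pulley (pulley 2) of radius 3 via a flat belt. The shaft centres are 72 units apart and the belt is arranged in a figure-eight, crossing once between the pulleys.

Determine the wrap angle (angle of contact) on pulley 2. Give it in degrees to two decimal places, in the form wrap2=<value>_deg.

crossed belt: β = asin((r1+r2)/C) = asin(5/72) = 3.9821°
wrap1 = wrap2 = π + 2β = 187.9642°

wrap2=187.96_deg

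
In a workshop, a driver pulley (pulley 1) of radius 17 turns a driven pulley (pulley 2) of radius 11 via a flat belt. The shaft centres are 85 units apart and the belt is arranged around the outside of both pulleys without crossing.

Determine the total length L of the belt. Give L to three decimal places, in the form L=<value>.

open belt: β = asin((r2−r1)/C) = asin(-6/85) = -4.0478°
wrap1 = π − 2β = 188.0955°
wrap2 = π + 2β = 171.9045°
tangent length = C·cosβ = 84.7880
L = r1·wrap1 + r2·wrap2 + 2·C·cosβ = 17·3.2829 + 11·3.0003 + 2·84.7880 = 258.3883

L=258.388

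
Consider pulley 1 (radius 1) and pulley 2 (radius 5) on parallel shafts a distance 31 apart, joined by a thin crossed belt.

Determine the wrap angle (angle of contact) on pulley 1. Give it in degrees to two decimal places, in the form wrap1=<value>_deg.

crossed belt: β = asin((r1+r2)/C) = asin(6/31) = 11.1599°
wrap1 = wrap2 = π + 2β = 202.3199°

wrap1=202.32_deg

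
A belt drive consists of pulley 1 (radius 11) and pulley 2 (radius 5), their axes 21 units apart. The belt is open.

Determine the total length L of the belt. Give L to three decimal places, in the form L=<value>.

L=93.992

open belt: β = asin((r2−r1)/C) = asin(-6/21) = -16.6015°
wrap1 = π − 2β = 213.2031°
wrap2 = π + 2β = 146.7969°
tangent length = C·cosβ = 20.1246
L = r1·wrap1 + r2·wrap2 + 2·C·cosβ = 11·3.7211 + 5·2.5621 + 2·20.1246 = 93.9917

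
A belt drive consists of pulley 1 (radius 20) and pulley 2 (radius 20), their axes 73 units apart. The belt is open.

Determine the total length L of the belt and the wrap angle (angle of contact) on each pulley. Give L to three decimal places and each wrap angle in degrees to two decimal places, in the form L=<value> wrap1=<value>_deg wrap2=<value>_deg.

L=271.664 wrap1=180.00_deg wrap2=180.00_deg

open belt: β = asin((r2−r1)/C) = asin(0/73) = 0.0000°
wrap1 = π − 2β = 180.0000°
wrap2 = π + 2β = 180.0000°
tangent length = C·cosβ = 73.0000
L = r1·wrap1 + r2·wrap2 + 2·C·cosβ = 20·3.1416 + 20·3.1416 + 2·73.0000 = 271.6637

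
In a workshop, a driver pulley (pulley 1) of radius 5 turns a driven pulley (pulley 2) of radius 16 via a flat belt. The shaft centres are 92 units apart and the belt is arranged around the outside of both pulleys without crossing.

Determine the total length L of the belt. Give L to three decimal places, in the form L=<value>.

open belt: β = asin((r2−r1)/C) = asin(11/92) = 6.8670°
wrap1 = π − 2β = 166.2660°
wrap2 = π + 2β = 193.7340°
tangent length = C·cosβ = 91.3400
L = r1·wrap1 + r2·wrap2 + 2·C·cosβ = 5·2.9019 + 16·3.3813 + 2·91.3400 = 251.2902

L=251.290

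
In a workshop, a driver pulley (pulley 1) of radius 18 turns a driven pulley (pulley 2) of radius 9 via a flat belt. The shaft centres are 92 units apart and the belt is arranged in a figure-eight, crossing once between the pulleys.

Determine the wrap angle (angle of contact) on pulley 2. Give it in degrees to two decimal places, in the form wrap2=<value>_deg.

crossed belt: β = asin((r1+r2)/C) = asin(27/92) = 17.0663°
wrap1 = wrap2 = π + 2β = 214.1326°

wrap2=214.13_deg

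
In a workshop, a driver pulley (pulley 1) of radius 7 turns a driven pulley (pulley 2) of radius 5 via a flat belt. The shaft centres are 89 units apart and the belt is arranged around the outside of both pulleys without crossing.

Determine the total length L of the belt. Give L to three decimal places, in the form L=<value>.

L=215.744

open belt: β = asin((r2−r1)/C) = asin(-2/89) = -1.2877°
wrap1 = π − 2β = 182.5753°
wrap2 = π + 2β = 177.4247°
tangent length = C·cosβ = 88.9775
L = r1·wrap1 + r2·wrap2 + 2·C·cosβ = 7·3.1865 + 5·3.0966 + 2·88.9775 = 215.7441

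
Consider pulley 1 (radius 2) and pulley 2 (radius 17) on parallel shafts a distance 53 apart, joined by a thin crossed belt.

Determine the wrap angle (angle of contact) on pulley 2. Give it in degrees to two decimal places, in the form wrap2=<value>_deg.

crossed belt: β = asin((r1+r2)/C) = asin(19/53) = 21.0075°
wrap1 = wrap2 = π + 2β = 222.0151°

wrap2=222.02_deg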